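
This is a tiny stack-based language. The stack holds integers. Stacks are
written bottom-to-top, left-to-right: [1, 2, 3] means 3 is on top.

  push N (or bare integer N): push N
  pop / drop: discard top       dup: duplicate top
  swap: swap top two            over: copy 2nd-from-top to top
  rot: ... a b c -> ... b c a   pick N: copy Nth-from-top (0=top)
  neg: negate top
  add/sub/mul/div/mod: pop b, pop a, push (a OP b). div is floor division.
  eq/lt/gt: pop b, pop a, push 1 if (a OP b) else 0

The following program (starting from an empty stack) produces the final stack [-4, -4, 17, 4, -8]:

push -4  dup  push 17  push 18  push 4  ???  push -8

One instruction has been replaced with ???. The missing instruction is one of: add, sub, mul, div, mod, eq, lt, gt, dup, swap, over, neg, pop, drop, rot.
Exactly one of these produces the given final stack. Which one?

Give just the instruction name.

Stack before ???: [-4, -4, 17, 18, 4]
Stack after ???:  [-4, -4, 17, 4]
The instruction that transforms [-4, -4, 17, 18, 4] -> [-4, -4, 17, 4] is: div

Answer: div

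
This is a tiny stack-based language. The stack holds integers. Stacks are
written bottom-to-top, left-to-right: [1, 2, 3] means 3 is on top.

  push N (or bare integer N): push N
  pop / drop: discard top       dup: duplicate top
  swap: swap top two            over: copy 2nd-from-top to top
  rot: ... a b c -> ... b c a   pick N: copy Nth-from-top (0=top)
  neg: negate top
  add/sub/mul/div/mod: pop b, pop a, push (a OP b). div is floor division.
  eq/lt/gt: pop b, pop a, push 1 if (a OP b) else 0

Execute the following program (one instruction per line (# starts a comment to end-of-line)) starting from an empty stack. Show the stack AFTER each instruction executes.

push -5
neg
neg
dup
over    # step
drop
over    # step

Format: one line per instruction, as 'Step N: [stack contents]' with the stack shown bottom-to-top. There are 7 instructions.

Step 1: [-5]
Step 2: [5]
Step 3: [-5]
Step 4: [-5, -5]
Step 5: [-5, -5, -5]
Step 6: [-5, -5]
Step 7: [-5, -5, -5]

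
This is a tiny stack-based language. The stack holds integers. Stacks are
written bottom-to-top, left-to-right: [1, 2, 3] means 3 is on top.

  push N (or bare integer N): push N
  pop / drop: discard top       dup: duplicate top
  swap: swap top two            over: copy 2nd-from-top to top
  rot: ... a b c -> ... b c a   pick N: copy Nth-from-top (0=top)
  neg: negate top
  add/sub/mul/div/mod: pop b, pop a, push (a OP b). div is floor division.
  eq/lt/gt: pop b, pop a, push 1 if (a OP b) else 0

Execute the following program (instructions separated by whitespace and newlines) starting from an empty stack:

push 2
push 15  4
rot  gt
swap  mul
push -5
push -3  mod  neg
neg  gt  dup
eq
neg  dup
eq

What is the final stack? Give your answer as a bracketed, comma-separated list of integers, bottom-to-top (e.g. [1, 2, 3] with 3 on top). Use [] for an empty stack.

After 'push 2': [2]
After 'push 15': [2, 15]
After 'push 4': [2, 15, 4]
After 'rot': [15, 4, 2]
After 'gt': [15, 1]
After 'swap': [1, 15]
After 'mul': [15]
After 'push -5': [15, -5]
After 'push -3': [15, -5, -3]
After 'mod': [15, -2]
After 'neg': [15, 2]
After 'neg': [15, -2]
After 'gt': [1]
After 'dup': [1, 1]
After 'eq': [1]
After 'neg': [-1]
After 'dup': [-1, -1]
After 'eq': [1]

Answer: [1]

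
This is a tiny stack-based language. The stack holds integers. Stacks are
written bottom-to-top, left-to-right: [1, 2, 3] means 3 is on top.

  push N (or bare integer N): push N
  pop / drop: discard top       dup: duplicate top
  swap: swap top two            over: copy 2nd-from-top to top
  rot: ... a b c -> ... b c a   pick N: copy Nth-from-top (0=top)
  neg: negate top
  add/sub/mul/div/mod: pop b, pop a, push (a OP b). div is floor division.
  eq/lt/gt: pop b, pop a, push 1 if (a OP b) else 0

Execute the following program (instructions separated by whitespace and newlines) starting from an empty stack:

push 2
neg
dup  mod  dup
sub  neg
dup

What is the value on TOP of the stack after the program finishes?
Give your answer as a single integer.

After 'push 2': [2]
After 'neg': [-2]
After 'dup': [-2, -2]
After 'mod': [0]
After 'dup': [0, 0]
After 'sub': [0]
After 'neg': [0]
After 'dup': [0, 0]

Answer: 0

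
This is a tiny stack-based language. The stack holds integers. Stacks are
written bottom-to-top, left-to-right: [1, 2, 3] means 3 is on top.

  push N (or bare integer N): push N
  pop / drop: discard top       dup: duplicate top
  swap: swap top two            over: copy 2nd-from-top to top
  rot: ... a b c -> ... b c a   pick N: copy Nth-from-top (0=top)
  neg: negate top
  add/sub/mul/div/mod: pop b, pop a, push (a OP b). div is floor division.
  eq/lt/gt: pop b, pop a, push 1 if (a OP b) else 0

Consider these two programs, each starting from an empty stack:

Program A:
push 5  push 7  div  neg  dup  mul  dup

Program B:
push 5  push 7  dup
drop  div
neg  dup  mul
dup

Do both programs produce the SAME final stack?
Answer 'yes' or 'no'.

Program A trace:
  After 'push 5': [5]
  After 'push 7': [5, 7]
  After 'div': [0]
  After 'neg': [0]
  After 'dup': [0, 0]
  After 'mul': [0]
  After 'dup': [0, 0]
Program A final stack: [0, 0]

Program B trace:
  After 'push 5': [5]
  After 'push 7': [5, 7]
  After 'dup': [5, 7, 7]
  After 'drop': [5, 7]
  After 'div': [0]
  After 'neg': [0]
  After 'dup': [0, 0]
  After 'mul': [0]
  After 'dup': [0, 0]
Program B final stack: [0, 0]
Same: yes

Answer: yes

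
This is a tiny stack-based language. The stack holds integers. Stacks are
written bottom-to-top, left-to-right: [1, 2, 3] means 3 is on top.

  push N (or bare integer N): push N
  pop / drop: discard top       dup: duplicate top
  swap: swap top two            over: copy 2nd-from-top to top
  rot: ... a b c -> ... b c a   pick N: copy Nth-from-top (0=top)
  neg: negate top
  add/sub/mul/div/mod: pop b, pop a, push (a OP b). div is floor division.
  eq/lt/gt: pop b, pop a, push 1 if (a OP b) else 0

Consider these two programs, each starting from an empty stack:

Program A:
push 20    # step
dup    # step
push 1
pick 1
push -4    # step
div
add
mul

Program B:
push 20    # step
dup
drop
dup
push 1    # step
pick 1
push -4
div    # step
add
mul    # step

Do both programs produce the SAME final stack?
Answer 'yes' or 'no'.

Answer: yes

Derivation:
Program A trace:
  After 'push 20': [20]
  After 'dup': [20, 20]
  After 'push 1': [20, 20, 1]
  After 'pick 1': [20, 20, 1, 20]
  After 'push -4': [20, 20, 1, 20, -4]
  After 'div': [20, 20, 1, -5]
  After 'add': [20, 20, -4]
  After 'mul': [20, -80]
Program A final stack: [20, -80]

Program B trace:
  After 'push 20': [20]
  After 'dup': [20, 20]
  After 'drop': [20]
  After 'dup': [20, 20]
  After 'push 1': [20, 20, 1]
  After 'pick 1': [20, 20, 1, 20]
  After 'push -4': [20, 20, 1, 20, -4]
  After 'div': [20, 20, 1, -5]
  After 'add': [20, 20, -4]
  After 'mul': [20, -80]
Program B final stack: [20, -80]
Same: yes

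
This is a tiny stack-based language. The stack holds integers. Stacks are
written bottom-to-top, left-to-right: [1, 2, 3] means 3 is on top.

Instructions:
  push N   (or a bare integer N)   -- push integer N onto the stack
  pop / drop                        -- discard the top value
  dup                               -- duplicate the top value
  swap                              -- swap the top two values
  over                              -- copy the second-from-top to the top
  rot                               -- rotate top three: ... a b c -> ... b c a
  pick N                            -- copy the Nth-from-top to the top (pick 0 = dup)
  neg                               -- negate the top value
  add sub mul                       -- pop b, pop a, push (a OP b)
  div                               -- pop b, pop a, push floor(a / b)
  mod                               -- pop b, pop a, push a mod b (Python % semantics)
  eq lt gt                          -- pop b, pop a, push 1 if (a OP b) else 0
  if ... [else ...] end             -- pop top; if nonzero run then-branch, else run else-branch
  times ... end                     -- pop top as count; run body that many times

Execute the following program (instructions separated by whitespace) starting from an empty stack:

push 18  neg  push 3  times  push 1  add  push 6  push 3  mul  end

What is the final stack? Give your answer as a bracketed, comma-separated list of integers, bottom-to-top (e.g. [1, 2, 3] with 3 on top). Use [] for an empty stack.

After 'push 18': [18]
After 'neg': [-18]
After 'push 3': [-18, 3]
After 'times': [-18]
After 'push 1': [-18, 1]
After 'add': [-17]
After 'push 6': [-17, 6]
After 'push 3': [-17, 6, 3]
After 'mul': [-17, 18]
After 'push 1': [-17, 18, 1]
After 'add': [-17, 19]
After 'push 6': [-17, 19, 6]
After 'push 3': [-17, 19, 6, 3]
After 'mul': [-17, 19, 18]
After 'push 1': [-17, 19, 18, 1]
After 'add': [-17, 19, 19]
After 'push 6': [-17, 19, 19, 6]
After 'push 3': [-17, 19, 19, 6, 3]
After 'mul': [-17, 19, 19, 18]

Answer: [-17, 19, 19, 18]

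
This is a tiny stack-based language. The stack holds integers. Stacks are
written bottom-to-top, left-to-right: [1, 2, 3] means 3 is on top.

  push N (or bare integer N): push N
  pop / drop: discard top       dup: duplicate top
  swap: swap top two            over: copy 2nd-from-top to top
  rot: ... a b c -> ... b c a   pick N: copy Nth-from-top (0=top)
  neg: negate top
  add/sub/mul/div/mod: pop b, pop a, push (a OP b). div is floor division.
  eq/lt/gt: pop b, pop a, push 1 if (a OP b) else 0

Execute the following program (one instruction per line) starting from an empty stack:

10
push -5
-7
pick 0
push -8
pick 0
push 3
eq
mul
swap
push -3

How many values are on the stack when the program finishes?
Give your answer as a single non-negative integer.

After 'push 10': stack = [10] (depth 1)
After 'push -5': stack = [10, -5] (depth 2)
After 'push -7': stack = [10, -5, -7] (depth 3)
After 'pick 0': stack = [10, -5, -7, -7] (depth 4)
After 'push -8': stack = [10, -5, -7, -7, -8] (depth 5)
After 'pick 0': stack = [10, -5, -7, -7, -8, -8] (depth 6)
After 'push 3': stack = [10, -5, -7, -7, -8, -8, 3] (depth 7)
After 'eq': stack = [10, -5, -7, -7, -8, 0] (depth 6)
After 'mul': stack = [10, -5, -7, -7, 0] (depth 5)
After 'swap': stack = [10, -5, -7, 0, -7] (depth 5)
After 'push -3': stack = [10, -5, -7, 0, -7, -3] (depth 6)

Answer: 6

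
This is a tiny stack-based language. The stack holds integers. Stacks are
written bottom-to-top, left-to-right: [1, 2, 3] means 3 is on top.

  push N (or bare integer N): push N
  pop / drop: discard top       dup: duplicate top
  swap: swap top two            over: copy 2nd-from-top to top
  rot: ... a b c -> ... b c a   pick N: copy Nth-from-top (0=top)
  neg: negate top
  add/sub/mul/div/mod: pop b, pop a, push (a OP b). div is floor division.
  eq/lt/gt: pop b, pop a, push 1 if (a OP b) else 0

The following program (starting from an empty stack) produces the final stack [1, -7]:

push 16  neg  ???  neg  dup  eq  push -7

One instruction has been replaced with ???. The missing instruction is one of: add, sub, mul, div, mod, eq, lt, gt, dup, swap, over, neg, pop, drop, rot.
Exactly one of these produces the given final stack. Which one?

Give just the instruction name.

Answer: neg

Derivation:
Stack before ???: [-16]
Stack after ???:  [16]
The instruction that transforms [-16] -> [16] is: neg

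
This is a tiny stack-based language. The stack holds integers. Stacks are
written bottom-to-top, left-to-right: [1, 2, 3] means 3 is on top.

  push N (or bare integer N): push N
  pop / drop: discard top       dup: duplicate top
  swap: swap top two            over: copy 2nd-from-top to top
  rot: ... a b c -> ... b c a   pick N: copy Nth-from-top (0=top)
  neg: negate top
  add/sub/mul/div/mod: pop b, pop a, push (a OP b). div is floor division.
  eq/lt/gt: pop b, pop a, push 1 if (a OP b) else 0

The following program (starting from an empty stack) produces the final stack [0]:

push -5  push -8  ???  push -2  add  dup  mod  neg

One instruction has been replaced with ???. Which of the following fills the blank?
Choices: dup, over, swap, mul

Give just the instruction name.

Stack before ???: [-5, -8]
Stack after ???:  [40]
Checking each choice:
  dup: produces [-5, -8, 0]
  over: produces [-5, -8, 0]
  swap: produces [-8, 0]
  mul: MATCH


Answer: mul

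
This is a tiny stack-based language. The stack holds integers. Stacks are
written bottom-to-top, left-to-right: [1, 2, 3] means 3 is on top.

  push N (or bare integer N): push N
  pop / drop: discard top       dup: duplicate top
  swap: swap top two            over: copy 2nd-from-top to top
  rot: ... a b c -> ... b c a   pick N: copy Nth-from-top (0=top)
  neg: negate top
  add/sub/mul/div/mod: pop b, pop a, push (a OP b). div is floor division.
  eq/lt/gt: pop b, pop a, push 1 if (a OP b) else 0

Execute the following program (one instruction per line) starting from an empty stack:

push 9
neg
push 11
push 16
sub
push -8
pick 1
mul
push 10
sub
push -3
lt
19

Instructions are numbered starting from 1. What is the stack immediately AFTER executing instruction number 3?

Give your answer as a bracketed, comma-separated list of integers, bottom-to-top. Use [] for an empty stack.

Answer: [-9, 11]

Derivation:
Step 1 ('push 9'): [9]
Step 2 ('neg'): [-9]
Step 3 ('push 11'): [-9, 11]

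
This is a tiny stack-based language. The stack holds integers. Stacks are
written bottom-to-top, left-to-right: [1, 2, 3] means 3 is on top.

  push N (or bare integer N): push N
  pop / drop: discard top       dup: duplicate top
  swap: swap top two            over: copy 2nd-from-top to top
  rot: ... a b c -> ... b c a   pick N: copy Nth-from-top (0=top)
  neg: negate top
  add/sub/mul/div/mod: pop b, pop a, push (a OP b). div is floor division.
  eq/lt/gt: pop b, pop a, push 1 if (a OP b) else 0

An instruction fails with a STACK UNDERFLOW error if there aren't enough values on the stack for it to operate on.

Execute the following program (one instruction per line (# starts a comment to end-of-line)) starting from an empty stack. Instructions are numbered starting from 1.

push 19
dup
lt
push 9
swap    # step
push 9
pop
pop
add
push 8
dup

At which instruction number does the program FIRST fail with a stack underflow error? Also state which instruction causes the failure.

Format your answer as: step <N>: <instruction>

Step 1 ('push 19'): stack = [19], depth = 1
Step 2 ('dup'): stack = [19, 19], depth = 2
Step 3 ('lt'): stack = [0], depth = 1
Step 4 ('push 9'): stack = [0, 9], depth = 2
Step 5 ('swap'): stack = [9, 0], depth = 2
Step 6 ('push 9'): stack = [9, 0, 9], depth = 3
Step 7 ('pop'): stack = [9, 0], depth = 2
Step 8 ('pop'): stack = [9], depth = 1
Step 9 ('add'): needs 2 value(s) but depth is 1 — STACK UNDERFLOW

Answer: step 9: add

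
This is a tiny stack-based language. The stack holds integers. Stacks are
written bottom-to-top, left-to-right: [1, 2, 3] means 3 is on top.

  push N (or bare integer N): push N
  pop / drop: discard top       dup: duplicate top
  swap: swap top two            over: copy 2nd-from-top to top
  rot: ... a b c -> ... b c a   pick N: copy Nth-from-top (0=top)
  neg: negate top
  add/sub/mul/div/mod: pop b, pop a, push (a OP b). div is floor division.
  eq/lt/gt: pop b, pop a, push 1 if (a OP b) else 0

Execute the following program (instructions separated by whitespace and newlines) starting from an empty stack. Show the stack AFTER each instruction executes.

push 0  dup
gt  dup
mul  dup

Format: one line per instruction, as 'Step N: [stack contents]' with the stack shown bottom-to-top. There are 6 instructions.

Step 1: [0]
Step 2: [0, 0]
Step 3: [0]
Step 4: [0, 0]
Step 5: [0]
Step 6: [0, 0]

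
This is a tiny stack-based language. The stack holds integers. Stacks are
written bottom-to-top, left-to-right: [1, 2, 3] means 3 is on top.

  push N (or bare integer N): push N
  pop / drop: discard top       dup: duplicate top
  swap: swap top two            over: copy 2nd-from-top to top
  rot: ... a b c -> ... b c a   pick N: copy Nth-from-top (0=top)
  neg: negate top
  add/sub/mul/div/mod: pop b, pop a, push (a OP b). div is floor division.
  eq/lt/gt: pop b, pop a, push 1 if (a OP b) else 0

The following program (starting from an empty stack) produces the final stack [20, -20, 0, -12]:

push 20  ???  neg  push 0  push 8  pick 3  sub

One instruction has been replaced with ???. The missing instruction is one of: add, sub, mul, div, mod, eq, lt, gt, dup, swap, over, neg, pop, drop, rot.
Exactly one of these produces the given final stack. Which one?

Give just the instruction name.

Answer: dup

Derivation:
Stack before ???: [20]
Stack after ???:  [20, 20]
The instruction that transforms [20] -> [20, 20] is: dup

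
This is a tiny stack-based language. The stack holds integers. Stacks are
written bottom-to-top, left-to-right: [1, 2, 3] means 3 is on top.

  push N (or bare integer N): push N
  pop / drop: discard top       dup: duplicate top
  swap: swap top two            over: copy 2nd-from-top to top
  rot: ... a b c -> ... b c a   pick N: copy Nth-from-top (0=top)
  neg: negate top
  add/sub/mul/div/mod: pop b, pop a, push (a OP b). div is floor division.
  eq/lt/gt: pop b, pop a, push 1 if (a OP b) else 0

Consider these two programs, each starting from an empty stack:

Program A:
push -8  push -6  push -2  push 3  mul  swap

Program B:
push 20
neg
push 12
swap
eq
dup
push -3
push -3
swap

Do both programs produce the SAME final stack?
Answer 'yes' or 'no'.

Program A trace:
  After 'push -8': [-8]
  After 'push -6': [-8, -6]
  After 'push -2': [-8, -6, -2]
  After 'push 3': [-8, -6, -2, 3]
  After 'mul': [-8, -6, -6]
  After 'swap': [-8, -6, -6]
Program A final stack: [-8, -6, -6]

Program B trace:
  After 'push 20': [20]
  After 'neg': [-20]
  After 'push 12': [-20, 12]
  After 'swap': [12, -20]
  After 'eq': [0]
  After 'dup': [0, 0]
  After 'push -3': [0, 0, -3]
  After 'push -3': [0, 0, -3, -3]
  After 'swap': [0, 0, -3, -3]
Program B final stack: [0, 0, -3, -3]
Same: no

Answer: no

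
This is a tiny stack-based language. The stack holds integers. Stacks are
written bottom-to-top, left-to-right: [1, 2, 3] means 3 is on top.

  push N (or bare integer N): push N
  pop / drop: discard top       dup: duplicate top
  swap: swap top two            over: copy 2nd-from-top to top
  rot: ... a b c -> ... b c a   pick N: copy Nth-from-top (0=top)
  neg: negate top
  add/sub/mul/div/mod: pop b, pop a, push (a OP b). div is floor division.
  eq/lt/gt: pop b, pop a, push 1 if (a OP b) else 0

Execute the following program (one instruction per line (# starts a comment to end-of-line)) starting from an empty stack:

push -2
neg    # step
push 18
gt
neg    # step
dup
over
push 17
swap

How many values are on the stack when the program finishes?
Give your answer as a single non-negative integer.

After 'push -2': stack = [-2] (depth 1)
After 'neg': stack = [2] (depth 1)
After 'push 18': stack = [2, 18] (depth 2)
After 'gt': stack = [0] (depth 1)
After 'neg': stack = [0] (depth 1)
After 'dup': stack = [0, 0] (depth 2)
After 'over': stack = [0, 0, 0] (depth 3)
After 'push 17': stack = [0, 0, 0, 17] (depth 4)
After 'swap': stack = [0, 0, 17, 0] (depth 4)

Answer: 4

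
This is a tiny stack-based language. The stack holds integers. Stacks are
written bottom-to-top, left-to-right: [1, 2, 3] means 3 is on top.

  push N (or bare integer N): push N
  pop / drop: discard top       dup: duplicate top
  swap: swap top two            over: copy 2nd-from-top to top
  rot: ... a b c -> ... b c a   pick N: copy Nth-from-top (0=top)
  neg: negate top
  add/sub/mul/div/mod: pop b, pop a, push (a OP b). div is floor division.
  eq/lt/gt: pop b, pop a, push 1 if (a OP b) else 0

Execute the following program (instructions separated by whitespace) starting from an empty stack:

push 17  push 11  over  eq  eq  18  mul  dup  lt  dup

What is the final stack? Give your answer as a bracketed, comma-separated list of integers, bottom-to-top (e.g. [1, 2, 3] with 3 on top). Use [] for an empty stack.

After 'push 17': [17]
After 'push 11': [17, 11]
After 'over': [17, 11, 17]
After 'eq': [17, 0]
After 'eq': [0]
After 'push 18': [0, 18]
After 'mul': [0]
After 'dup': [0, 0]
After 'lt': [0]
After 'dup': [0, 0]

Answer: [0, 0]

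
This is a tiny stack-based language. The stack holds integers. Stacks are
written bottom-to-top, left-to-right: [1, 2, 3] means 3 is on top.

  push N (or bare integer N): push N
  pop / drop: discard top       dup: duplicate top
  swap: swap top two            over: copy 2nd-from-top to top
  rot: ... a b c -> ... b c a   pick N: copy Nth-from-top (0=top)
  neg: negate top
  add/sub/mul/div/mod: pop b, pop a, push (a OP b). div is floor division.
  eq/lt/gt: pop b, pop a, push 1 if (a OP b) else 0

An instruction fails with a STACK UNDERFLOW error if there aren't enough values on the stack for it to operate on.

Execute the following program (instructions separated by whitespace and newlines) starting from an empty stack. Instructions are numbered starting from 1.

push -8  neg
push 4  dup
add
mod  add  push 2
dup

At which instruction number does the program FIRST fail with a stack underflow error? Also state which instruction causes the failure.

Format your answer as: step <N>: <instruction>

Step 1 ('push -8'): stack = [-8], depth = 1
Step 2 ('neg'): stack = [8], depth = 1
Step 3 ('push 4'): stack = [8, 4], depth = 2
Step 4 ('dup'): stack = [8, 4, 4], depth = 3
Step 5 ('add'): stack = [8, 8], depth = 2
Step 6 ('mod'): stack = [0], depth = 1
Step 7 ('add'): needs 2 value(s) but depth is 1 — STACK UNDERFLOW

Answer: step 7: add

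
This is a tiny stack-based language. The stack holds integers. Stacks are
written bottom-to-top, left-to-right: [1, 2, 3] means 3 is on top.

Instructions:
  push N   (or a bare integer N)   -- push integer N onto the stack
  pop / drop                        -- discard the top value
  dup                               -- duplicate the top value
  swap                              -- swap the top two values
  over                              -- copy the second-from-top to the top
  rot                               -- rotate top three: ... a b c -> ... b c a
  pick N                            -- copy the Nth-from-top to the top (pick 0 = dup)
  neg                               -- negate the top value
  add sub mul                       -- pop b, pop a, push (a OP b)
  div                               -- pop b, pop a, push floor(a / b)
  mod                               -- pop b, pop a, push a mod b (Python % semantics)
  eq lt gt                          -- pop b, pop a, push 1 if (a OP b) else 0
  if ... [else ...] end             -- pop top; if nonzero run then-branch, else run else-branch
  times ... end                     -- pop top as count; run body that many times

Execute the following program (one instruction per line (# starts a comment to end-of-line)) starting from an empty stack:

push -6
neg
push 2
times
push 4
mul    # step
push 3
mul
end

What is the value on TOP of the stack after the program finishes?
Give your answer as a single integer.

After 'push -6': [-6]
After 'neg': [6]
After 'push 2': [6, 2]
After 'times': [6]
After 'push 4': [6, 4]
After 'mul': [24]
After 'push 3': [24, 3]
After 'mul': [72]
After 'push 4': [72, 4]
After 'mul': [288]
After 'push 3': [288, 3]
After 'mul': [864]

Answer: 864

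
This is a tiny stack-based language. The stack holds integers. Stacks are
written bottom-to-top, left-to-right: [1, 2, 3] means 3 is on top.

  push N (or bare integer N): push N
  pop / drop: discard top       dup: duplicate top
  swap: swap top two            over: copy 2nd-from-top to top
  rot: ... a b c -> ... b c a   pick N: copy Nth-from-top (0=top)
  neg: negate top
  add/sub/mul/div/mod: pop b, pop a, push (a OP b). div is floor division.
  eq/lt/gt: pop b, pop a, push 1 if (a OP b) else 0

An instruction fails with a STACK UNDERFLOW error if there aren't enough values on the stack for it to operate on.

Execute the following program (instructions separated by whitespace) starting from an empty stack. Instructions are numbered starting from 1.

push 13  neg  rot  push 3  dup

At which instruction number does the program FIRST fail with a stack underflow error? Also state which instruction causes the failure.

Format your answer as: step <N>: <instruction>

Answer: step 3: rot

Derivation:
Step 1 ('push 13'): stack = [13], depth = 1
Step 2 ('neg'): stack = [-13], depth = 1
Step 3 ('rot'): needs 3 value(s) but depth is 1 — STACK UNDERFLOW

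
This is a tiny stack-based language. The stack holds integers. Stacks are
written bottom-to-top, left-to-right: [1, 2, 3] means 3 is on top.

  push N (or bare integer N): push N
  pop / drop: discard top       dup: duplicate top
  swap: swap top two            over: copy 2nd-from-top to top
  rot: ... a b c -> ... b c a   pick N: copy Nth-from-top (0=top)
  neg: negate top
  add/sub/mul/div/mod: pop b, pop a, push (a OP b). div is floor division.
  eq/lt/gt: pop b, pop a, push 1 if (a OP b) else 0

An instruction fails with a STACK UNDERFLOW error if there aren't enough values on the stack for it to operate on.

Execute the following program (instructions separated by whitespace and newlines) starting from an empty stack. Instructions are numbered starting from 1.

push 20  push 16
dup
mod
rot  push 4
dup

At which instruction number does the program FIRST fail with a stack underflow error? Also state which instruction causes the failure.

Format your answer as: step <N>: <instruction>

Step 1 ('push 20'): stack = [20], depth = 1
Step 2 ('push 16'): stack = [20, 16], depth = 2
Step 3 ('dup'): stack = [20, 16, 16], depth = 3
Step 4 ('mod'): stack = [20, 0], depth = 2
Step 5 ('rot'): needs 3 value(s) but depth is 2 — STACK UNDERFLOW

Answer: step 5: rot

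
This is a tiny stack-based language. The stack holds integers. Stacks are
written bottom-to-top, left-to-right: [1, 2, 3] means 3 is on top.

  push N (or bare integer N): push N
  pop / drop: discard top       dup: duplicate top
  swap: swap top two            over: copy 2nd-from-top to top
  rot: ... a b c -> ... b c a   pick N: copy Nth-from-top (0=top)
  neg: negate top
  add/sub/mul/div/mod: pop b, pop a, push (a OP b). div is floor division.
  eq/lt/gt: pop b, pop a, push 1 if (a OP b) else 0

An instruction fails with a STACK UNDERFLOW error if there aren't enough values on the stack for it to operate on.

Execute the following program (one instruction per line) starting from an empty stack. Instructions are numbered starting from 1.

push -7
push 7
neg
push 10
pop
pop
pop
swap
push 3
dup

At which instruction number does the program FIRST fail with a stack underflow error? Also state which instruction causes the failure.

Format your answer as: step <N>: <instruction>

Step 1 ('push -7'): stack = [-7], depth = 1
Step 2 ('push 7'): stack = [-7, 7], depth = 2
Step 3 ('neg'): stack = [-7, -7], depth = 2
Step 4 ('push 10'): stack = [-7, -7, 10], depth = 3
Step 5 ('pop'): stack = [-7, -7], depth = 2
Step 6 ('pop'): stack = [-7], depth = 1
Step 7 ('pop'): stack = [], depth = 0
Step 8 ('swap'): needs 2 value(s) but depth is 0 — STACK UNDERFLOW

Answer: step 8: swap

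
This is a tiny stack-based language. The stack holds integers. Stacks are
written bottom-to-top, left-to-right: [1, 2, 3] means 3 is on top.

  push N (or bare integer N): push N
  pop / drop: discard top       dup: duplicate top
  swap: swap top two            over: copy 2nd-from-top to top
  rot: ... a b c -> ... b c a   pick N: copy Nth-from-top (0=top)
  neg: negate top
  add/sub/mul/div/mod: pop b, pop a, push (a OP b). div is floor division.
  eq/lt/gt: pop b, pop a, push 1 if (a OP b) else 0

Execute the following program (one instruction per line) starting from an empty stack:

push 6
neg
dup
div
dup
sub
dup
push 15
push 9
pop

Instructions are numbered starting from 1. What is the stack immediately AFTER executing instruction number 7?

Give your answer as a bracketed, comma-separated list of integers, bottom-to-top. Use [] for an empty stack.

Step 1 ('push 6'): [6]
Step 2 ('neg'): [-6]
Step 3 ('dup'): [-6, -6]
Step 4 ('div'): [1]
Step 5 ('dup'): [1, 1]
Step 6 ('sub'): [0]
Step 7 ('dup'): [0, 0]

Answer: [0, 0]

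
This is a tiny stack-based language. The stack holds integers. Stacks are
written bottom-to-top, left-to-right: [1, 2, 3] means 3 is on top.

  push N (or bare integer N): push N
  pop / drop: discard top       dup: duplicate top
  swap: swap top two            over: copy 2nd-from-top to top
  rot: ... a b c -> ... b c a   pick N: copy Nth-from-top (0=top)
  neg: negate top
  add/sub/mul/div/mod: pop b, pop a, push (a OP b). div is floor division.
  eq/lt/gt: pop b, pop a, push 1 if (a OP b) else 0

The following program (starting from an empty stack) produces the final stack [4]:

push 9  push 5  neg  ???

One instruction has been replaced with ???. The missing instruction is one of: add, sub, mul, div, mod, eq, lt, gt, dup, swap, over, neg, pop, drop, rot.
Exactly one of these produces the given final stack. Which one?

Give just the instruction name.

Answer: add

Derivation:
Stack before ???: [9, -5]
Stack after ???:  [4]
The instruction that transforms [9, -5] -> [4] is: add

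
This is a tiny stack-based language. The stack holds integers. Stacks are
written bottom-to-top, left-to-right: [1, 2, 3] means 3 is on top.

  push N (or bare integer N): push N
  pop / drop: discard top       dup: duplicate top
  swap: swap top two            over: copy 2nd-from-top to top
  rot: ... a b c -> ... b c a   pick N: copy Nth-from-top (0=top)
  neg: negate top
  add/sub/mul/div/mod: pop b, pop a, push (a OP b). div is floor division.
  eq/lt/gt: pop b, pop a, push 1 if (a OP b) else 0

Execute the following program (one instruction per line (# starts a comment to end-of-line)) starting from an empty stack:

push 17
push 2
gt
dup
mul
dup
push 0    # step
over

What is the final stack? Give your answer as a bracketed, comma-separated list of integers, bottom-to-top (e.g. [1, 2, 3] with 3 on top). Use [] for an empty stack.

After 'push 17': [17]
After 'push 2': [17, 2]
After 'gt': [1]
After 'dup': [1, 1]
After 'mul': [1]
After 'dup': [1, 1]
After 'push 0': [1, 1, 0]
After 'over': [1, 1, 0, 1]

Answer: [1, 1, 0, 1]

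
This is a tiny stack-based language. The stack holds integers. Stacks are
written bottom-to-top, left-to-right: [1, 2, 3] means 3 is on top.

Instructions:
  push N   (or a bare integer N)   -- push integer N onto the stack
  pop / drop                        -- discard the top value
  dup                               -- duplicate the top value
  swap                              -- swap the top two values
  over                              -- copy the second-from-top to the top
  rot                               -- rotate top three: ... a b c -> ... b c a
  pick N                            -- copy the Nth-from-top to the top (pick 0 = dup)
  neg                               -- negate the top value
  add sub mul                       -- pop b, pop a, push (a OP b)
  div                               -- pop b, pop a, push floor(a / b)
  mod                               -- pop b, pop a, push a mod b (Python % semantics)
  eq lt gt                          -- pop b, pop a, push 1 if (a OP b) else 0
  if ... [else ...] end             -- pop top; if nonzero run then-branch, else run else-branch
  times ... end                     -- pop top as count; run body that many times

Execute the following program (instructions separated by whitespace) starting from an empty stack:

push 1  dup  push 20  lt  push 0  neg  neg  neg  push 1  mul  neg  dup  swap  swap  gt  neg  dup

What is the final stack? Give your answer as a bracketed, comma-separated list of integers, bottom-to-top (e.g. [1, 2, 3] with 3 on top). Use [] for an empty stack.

After 'push 1': [1]
After 'dup': [1, 1]
After 'push 20': [1, 1, 20]
After 'lt': [1, 1]
After 'push 0': [1, 1, 0]
After 'neg': [1, 1, 0]
After 'neg': [1, 1, 0]
After 'neg': [1, 1, 0]
After 'push 1': [1, 1, 0, 1]
After 'mul': [1, 1, 0]
After 'neg': [1, 1, 0]
After 'dup': [1, 1, 0, 0]
After 'swap': [1, 1, 0, 0]
After 'swap': [1, 1, 0, 0]
After 'gt': [1, 1, 0]
After 'neg': [1, 1, 0]
After 'dup': [1, 1, 0, 0]

Answer: [1, 1, 0, 0]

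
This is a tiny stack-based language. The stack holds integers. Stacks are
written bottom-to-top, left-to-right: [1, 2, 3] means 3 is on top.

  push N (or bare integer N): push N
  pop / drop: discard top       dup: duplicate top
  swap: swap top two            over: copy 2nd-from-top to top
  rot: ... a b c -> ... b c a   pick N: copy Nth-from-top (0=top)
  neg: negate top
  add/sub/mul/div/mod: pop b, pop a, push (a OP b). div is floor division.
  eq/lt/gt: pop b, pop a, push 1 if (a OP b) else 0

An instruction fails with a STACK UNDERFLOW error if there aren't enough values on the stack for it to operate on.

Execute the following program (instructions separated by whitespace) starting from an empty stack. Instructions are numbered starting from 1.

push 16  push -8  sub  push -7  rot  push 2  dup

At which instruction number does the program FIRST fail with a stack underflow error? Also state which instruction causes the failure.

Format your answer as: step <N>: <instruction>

Step 1 ('push 16'): stack = [16], depth = 1
Step 2 ('push -8'): stack = [16, -8], depth = 2
Step 3 ('sub'): stack = [24], depth = 1
Step 4 ('push -7'): stack = [24, -7], depth = 2
Step 5 ('rot'): needs 3 value(s) but depth is 2 — STACK UNDERFLOW

Answer: step 5: rot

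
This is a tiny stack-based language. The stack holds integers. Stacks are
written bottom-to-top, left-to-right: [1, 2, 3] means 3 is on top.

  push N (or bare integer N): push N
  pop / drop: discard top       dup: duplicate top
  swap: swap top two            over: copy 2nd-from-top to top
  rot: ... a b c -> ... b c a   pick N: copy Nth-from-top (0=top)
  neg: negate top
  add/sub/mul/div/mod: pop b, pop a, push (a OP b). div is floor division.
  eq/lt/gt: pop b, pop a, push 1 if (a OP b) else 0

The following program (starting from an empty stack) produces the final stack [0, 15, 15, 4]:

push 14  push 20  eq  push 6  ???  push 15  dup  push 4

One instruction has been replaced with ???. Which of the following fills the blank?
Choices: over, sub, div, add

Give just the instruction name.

Answer: div

Derivation:
Stack before ???: [0, 6]
Stack after ???:  [0]
Checking each choice:
  over: produces [0, 6, 0, 15, 15, 4]
  sub: produces [-6, 15, 15, 4]
  div: MATCH
  add: produces [6, 15, 15, 4]


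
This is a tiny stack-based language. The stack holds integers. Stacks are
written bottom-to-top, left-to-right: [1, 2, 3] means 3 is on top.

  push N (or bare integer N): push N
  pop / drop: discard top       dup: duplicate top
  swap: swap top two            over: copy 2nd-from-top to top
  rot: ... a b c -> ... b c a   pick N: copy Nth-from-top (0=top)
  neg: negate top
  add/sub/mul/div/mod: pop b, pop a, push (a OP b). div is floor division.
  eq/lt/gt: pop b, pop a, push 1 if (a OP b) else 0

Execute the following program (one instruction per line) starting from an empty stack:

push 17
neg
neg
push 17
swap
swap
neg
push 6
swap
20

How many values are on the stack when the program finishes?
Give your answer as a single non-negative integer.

After 'push 17': stack = [17] (depth 1)
After 'neg': stack = [-17] (depth 1)
After 'neg': stack = [17] (depth 1)
After 'push 17': stack = [17, 17] (depth 2)
After 'swap': stack = [17, 17] (depth 2)
After 'swap': stack = [17, 17] (depth 2)
After 'neg': stack = [17, -17] (depth 2)
After 'push 6': stack = [17, -17, 6] (depth 3)
After 'swap': stack = [17, 6, -17] (depth 3)
After 'push 20': stack = [17, 6, -17, 20] (depth 4)

Answer: 4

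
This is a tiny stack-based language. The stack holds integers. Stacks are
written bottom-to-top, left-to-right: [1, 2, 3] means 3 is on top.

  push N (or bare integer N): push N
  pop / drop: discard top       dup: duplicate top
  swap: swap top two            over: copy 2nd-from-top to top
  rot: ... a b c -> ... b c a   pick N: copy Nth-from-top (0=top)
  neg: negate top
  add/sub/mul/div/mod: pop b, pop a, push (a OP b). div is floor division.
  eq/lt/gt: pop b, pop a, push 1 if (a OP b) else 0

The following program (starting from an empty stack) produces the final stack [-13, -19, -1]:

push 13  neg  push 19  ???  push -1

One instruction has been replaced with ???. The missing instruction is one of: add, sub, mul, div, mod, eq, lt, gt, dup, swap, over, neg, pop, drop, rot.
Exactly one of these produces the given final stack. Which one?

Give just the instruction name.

Stack before ???: [-13, 19]
Stack after ???:  [-13, -19]
The instruction that transforms [-13, 19] -> [-13, -19] is: neg

Answer: neg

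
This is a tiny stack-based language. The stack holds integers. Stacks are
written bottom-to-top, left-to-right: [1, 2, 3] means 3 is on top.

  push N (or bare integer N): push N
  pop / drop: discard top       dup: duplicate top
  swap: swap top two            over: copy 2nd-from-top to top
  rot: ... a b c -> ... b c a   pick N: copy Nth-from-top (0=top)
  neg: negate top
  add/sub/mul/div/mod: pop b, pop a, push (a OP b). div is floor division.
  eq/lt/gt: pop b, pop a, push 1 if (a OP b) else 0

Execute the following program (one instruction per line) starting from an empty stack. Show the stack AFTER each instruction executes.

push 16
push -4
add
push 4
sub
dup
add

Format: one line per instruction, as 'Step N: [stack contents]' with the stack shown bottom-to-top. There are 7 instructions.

Step 1: [16]
Step 2: [16, -4]
Step 3: [12]
Step 4: [12, 4]
Step 5: [8]
Step 6: [8, 8]
Step 7: [16]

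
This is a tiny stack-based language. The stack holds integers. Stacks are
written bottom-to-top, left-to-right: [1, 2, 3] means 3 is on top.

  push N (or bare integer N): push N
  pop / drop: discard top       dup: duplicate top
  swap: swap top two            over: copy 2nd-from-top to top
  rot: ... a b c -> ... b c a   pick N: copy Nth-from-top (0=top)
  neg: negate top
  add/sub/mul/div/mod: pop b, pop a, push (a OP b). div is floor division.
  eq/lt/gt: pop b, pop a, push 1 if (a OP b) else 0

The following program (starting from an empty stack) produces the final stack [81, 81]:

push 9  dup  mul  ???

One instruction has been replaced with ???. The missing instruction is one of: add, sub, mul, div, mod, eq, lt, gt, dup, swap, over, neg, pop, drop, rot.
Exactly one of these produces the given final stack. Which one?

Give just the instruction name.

Stack before ???: [81]
Stack after ???:  [81, 81]
The instruction that transforms [81] -> [81, 81] is: dup

Answer: dup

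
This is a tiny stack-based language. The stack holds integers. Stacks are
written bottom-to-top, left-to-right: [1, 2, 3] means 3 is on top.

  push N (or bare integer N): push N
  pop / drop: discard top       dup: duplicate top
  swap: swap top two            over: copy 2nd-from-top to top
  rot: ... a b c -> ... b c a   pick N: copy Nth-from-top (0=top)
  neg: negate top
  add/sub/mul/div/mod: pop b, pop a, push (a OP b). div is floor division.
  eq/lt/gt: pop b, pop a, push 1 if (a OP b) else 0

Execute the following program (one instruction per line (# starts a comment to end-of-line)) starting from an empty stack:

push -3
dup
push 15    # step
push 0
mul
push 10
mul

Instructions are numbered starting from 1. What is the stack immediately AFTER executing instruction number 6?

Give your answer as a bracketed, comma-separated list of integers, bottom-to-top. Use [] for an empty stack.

Step 1 ('push -3'): [-3]
Step 2 ('dup'): [-3, -3]
Step 3 ('push 15'): [-3, -3, 15]
Step 4 ('push 0'): [-3, -3, 15, 0]
Step 5 ('mul'): [-3, -3, 0]
Step 6 ('push 10'): [-3, -3, 0, 10]

Answer: [-3, -3, 0, 10]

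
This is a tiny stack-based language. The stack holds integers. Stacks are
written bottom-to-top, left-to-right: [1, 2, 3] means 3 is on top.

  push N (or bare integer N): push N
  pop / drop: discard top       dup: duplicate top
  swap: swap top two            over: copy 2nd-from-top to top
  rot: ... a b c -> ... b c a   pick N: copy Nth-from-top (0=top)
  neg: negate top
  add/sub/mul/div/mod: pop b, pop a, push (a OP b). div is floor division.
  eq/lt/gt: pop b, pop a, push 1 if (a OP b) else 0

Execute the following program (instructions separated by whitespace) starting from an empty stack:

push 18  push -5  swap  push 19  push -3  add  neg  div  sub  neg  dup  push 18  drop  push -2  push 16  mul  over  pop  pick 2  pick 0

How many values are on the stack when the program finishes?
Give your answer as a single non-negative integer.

After 'push 18': stack = [18] (depth 1)
After 'push -5': stack = [18, -5] (depth 2)
After 'swap': stack = [-5, 18] (depth 2)
After 'push 19': stack = [-5, 18, 19] (depth 3)
After 'push -3': stack = [-5, 18, 19, -3] (depth 4)
After 'add': stack = [-5, 18, 16] (depth 3)
After 'neg': stack = [-5, 18, -16] (depth 3)
After 'div': stack = [-5, -2] (depth 2)
After 'sub': stack = [-3] (depth 1)
After 'neg': stack = [3] (depth 1)
After 'dup': stack = [3, 3] (depth 2)
After 'push 18': stack = [3, 3, 18] (depth 3)
After 'drop': stack = [3, 3] (depth 2)
After 'push -2': stack = [3, 3, -2] (depth 3)
After 'push 16': stack = [3, 3, -2, 16] (depth 4)
After 'mul': stack = [3, 3, -32] (depth 3)
After 'over': stack = [3, 3, -32, 3] (depth 4)
After 'pop': stack = [3, 3, -32] (depth 3)
After 'pick 2': stack = [3, 3, -32, 3] (depth 4)
After 'pick 0': stack = [3, 3, -32, 3, 3] (depth 5)

Answer: 5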